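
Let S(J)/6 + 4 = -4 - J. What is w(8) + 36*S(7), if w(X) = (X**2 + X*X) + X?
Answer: -3104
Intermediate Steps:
w(X) = X + 2*X**2 (w(X) = (X**2 + X**2) + X = 2*X**2 + X = X + 2*X**2)
S(J) = -48 - 6*J (S(J) = -24 + 6*(-4 - J) = -24 + (-24 - 6*J) = -48 - 6*J)
w(8) + 36*S(7) = 8*(1 + 2*8) + 36*(-48 - 6*7) = 8*(1 + 16) + 36*(-48 - 42) = 8*17 + 36*(-90) = 136 - 3240 = -3104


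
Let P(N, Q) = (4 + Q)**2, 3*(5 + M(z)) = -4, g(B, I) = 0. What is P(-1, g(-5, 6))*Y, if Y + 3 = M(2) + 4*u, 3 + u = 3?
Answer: -448/3 ≈ -149.33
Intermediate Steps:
u = 0 (u = -3 + 3 = 0)
M(z) = -19/3 (M(z) = -5 + (1/3)*(-4) = -5 - 4/3 = -19/3)
Y = -28/3 (Y = -3 + (-19/3 + 4*0) = -3 + (-19/3 + 0) = -3 - 19/3 = -28/3 ≈ -9.3333)
P(-1, g(-5, 6))*Y = (4 + 0)**2*(-28/3) = 4**2*(-28/3) = 16*(-28/3) = -448/3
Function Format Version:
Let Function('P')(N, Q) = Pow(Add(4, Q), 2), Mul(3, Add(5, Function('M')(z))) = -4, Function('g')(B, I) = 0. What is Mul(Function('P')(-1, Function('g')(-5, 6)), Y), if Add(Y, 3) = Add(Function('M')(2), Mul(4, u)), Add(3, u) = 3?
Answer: Rational(-448, 3) ≈ -149.33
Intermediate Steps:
u = 0 (u = Add(-3, 3) = 0)
Function('M')(z) = Rational(-19, 3) (Function('M')(z) = Add(-5, Mul(Rational(1, 3), -4)) = Add(-5, Rational(-4, 3)) = Rational(-19, 3))
Y = Rational(-28, 3) (Y = Add(-3, Add(Rational(-19, 3), Mul(4, 0))) = Add(-3, Add(Rational(-19, 3), 0)) = Add(-3, Rational(-19, 3)) = Rational(-28, 3) ≈ -9.3333)
Mul(Function('P')(-1, Function('g')(-5, 6)), Y) = Mul(Pow(Add(4, 0), 2), Rational(-28, 3)) = Mul(Pow(4, 2), Rational(-28, 3)) = Mul(16, Rational(-28, 3)) = Rational(-448, 3)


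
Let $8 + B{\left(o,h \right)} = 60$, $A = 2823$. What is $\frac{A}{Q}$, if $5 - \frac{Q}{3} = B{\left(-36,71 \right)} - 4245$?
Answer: $\frac{941}{4198} \approx 0.22415$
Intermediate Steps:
$B{\left(o,h \right)} = 52$ ($B{\left(o,h \right)} = -8 + 60 = 52$)
$Q = 12594$ ($Q = 15 - 3 \left(52 - 4245\right) = 15 - -12579 = 15 + 12579 = 12594$)
$\frac{A}{Q} = \frac{2823}{12594} = 2823 \cdot \frac{1}{12594} = \frac{941}{4198}$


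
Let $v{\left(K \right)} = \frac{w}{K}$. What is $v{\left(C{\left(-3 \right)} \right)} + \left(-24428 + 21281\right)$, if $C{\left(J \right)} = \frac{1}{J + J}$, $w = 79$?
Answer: $-3621$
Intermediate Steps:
$C{\left(J \right)} = \frac{1}{2 J}$
$v{\left(K \right)} = \frac{79}{K}$
$v{\left(C{\left(-3 \right)} \right)} + \left(-24428 + 21281\right) = \frac{79}{\frac{1}{2} \frac{1}{-3}} + \left(-24428 + 21281\right) = \frac{79}{\frac{1}{2} \left(- \frac{1}{3}\right)} - 3147 = \frac{79}{- \frac{1}{6}} - 3147 = 79 \left(-6\right) - 3147 = -474 - 3147 = -3621$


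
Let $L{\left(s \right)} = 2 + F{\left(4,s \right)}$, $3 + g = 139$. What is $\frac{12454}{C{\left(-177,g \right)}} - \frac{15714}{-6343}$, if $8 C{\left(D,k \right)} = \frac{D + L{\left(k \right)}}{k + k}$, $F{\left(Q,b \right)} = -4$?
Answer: $- \frac{171891878266}{1135397} \approx -1.5139 \cdot 10^{5}$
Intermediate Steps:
$g = 136$ ($g = -3 + 139 = 136$)
$L{\left(s \right)} = -2$ ($L{\left(s \right)} = 2 - 4 = -2$)
$C{\left(D,k \right)} = \frac{-2 + D}{16 k}$ ($C{\left(D,k \right)} = \frac{\left(D - 2\right) \frac{1}{k + k}}{8} = \frac{\left(-2 + D\right) \frac{1}{2 k}}{8} = \frac{\frac{1}{2} \frac{1}{k} \left(-2 + D\right)}{8} = \frac{-2 + D}{16 k}$)
$\frac{12454}{C{\left(-177,g \right)}} - \frac{15714}{-6343} = \frac{12454}{\frac{1}{16} \cdot \frac{1}{136} \left(-2 - 177\right)} - \frac{15714}{-6343} = \frac{12454}{\frac{1}{16} \cdot \frac{1}{136} \left(-179\right)} - - \frac{15714}{6343} = \frac{12454}{- \frac{179}{2176}} + \frac{15714}{6343} = 12454 \left(- \frac{2176}{179}\right) + \frac{15714}{6343} = - \frac{27099904}{179} + \frac{15714}{6343} = - \frac{171891878266}{1135397}$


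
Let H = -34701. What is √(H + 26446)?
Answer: I*√8255 ≈ 90.857*I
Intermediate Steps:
√(H + 26446) = √(-34701 + 26446) = √(-8255) = I*√8255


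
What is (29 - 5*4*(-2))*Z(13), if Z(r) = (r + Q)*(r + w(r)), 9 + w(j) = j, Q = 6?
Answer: 22287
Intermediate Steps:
w(j) = -9 + j
Z(r) = (-9 + 2*r)*(6 + r) (Z(r) = (r + 6)*(r + (-9 + r)) = (6 + r)*(-9 + 2*r) = (-9 + 2*r)*(6 + r))
(29 - 5*4*(-2))*Z(13) = (29 - 5*4*(-2))*(-54 + 2*13**2 + 3*13) = (29 - 20*(-2))*(-54 + 2*169 + 39) = (29 + 40)*(-54 + 338 + 39) = 69*323 = 22287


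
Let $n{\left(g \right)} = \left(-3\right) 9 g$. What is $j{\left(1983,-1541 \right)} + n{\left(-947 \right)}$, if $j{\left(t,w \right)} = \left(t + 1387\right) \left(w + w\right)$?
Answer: $-10360771$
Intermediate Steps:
$j{\left(t,w \right)} = 2 w \left(1387 + t\right)$ ($j{\left(t,w \right)} = \left(1387 + t\right) 2 w = 2 w \left(1387 + t\right)$)
$n{\left(g \right)} = - 27 g$
$j{\left(1983,-1541 \right)} + n{\left(-947 \right)} = 2 \left(-1541\right) \left(1387 + 1983\right) - -25569 = 2 \left(-1541\right) 3370 + 25569 = -10386340 + 25569 = -10360771$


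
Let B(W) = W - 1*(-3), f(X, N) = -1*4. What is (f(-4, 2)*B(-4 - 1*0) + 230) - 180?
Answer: 54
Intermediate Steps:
f(X, N) = -4
B(W) = 3 + W (B(W) = W + 3 = 3 + W)
(f(-4, 2)*B(-4 - 1*0) + 230) - 180 = (-4*(3 + (-4 - 1*0)) + 230) - 180 = (-4*(3 + (-4 + 0)) + 230) - 180 = (-4*(3 - 4) + 230) - 180 = (-4*(-1) + 230) - 180 = (4 + 230) - 180 = 234 - 180 = 54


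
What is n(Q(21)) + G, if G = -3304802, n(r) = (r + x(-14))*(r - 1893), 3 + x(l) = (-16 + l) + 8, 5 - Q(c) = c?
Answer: -3226533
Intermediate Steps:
Q(c) = 5 - c
x(l) = -11 + l (x(l) = -3 + ((-16 + l) + 8) = -3 + (-8 + l) = -11 + l)
n(r) = (-1893 + r)*(-25 + r) (n(r) = (r + (-11 - 14))*(r - 1893) = (r - 25)*(-1893 + r) = (-25 + r)*(-1893 + r) = (-1893 + r)*(-25 + r))
n(Q(21)) + G = (47325 + (5 - 1*21)² - 1918*(5 - 1*21)) - 3304802 = (47325 + (5 - 21)² - 1918*(5 - 21)) - 3304802 = (47325 + (-16)² - 1918*(-16)) - 3304802 = (47325 + 256 + 30688) - 3304802 = 78269 - 3304802 = -3226533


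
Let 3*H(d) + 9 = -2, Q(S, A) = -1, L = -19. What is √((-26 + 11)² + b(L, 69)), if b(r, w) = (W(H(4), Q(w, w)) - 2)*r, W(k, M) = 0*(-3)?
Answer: √263 ≈ 16.217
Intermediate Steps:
H(d) = -11/3 (H(d) = -3 + (⅓)*(-2) = -3 - ⅔ = -11/3)
W(k, M) = 0
b(r, w) = -2*r (b(r, w) = (0 - 2)*r = -2*r)
√((-26 + 11)² + b(L, 69)) = √((-26 + 11)² - 2*(-19)) = √((-15)² + 38) = √(225 + 38) = √263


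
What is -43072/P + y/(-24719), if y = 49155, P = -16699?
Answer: 243857423/412782581 ≈ 0.59076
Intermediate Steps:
-43072/P + y/(-24719) = -43072/(-16699) + 49155/(-24719) = -43072*(-1/16699) + 49155*(-1/24719) = 43072/16699 - 49155/24719 = 243857423/412782581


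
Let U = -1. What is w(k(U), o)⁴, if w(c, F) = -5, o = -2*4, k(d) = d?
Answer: 625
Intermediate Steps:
o = -8
w(k(U), o)⁴ = (-5)⁴ = 625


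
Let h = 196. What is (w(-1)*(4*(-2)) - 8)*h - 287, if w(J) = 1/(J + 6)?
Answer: -10843/5 ≈ -2168.6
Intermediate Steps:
w(J) = 1/(6 + J)
(w(-1)*(4*(-2)) - 8)*h - 287 = ((4*(-2))/(6 - 1) - 8)*196 - 287 = (-8/5 - 8)*196 - 287 = -48/5*196 - 287 = -9408/5 - 287 = -10843/5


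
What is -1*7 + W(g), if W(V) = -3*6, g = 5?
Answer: -25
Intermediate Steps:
W(V) = -18
-1*7 + W(g) = -1*7 - 18 = -7 - 18 = -25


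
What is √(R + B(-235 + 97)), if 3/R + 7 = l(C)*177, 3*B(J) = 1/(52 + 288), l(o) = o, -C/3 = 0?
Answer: I*√5449605/3570 ≈ 0.6539*I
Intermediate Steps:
C = 0 (C = -3*0 = 0)
B(J) = 1/1020 (B(J) = 1/(3*(52 + 288)) = (⅓)/340 = (⅓)*(1/340) = 1/1020)
R = -3/7 (R = 3/(-7 + 0*177) = 3/(-7 + 0) = 3/(-7) = 3*(-⅐) = -3/7 ≈ -0.42857)
√(R + B(-235 + 97)) = √(-3/7 + 1/1020) = √(-3053/7140) = I*√5449605/3570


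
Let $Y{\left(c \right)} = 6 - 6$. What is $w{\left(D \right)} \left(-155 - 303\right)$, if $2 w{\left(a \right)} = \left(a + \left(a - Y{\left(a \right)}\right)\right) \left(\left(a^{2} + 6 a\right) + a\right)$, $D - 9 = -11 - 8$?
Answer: $137400$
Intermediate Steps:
$Y{\left(c \right)} = 0$ ($Y{\left(c \right)} = 6 - 6 = 0$)
$D = -10$ ($D = 9 - 19 = -10$)
$w{\left(a \right)} = a \left(a^{2} + 7 a\right)$ ($w{\left(a \right)} = \frac{\left(a + \left(a - 0\right)\right) \left(\left(a^{2} + 6 a\right) + a\right)}{2} = \frac{\left(a + \left(a + 0\right)\right) \left(a^{2} + 7 a\right)}{2} = \frac{\left(a + a\right) \left(a^{2} + 7 a\right)}{2} = \frac{2 a \left(a^{2} + 7 a\right)}{2} = a \left(a^{2} + 7 a\right)$)
$w{\left(D \right)} \left(-155 - 303\right) = \left(-10\right)^{2} \left(7 - 10\right) \left(-155 - 303\right) = 100 \left(-3\right) \left(-458\right) = \left(-300\right) \left(-458\right) = 137400$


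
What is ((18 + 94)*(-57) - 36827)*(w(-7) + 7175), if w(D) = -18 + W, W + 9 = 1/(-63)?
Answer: -2779843879/9 ≈ -3.0887e+8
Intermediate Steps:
W = -568/63 (W = -9 + 1/(-63) = -9 - 1/63 = -568/63 ≈ -9.0159)
w(D) = -1702/63 (w(D) = -18 - 568/63 = -1702/63)
((18 + 94)*(-57) - 36827)*(w(-7) + 7175) = ((18 + 94)*(-57) - 36827)*(-1702/63 + 7175) = (112*(-57) - 36827)*(450323/63) = (-6384 - 36827)*(450323/63) = -43211*450323/63 = -2779843879/9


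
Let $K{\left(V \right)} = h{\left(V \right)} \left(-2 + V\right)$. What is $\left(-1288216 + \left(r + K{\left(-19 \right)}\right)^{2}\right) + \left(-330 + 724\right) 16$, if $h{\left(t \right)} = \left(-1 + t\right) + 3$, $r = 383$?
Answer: $-734312$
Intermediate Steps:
$h{\left(t \right)} = 2 + t$
$K{\left(V \right)} = \left(-2 + V\right) \left(2 + V\right)$ ($K{\left(V \right)} = \left(2 + V\right) \left(-2 + V\right) = \left(-2 + V\right) \left(2 + V\right)$)
$\left(-1288216 + \left(r + K{\left(-19 \right)}\right)^{2}\right) + \left(-330 + 724\right) 16 = \left(-1288216 + \left(383 - \left(4 - \left(-19\right)^{2}\right)\right)^{2}\right) + \left(-330 + 724\right) 16 = \left(-1288216 + \left(383 + \left(-4 + 361\right)\right)^{2}\right) + 394 \cdot 16 = \left(-1288216 + \left(383 + 357\right)^{2}\right) + 6304 = \left(-1288216 + 740^{2}\right) + 6304 = \left(-1288216 + 547600\right) + 6304 = -740616 + 6304 = -734312$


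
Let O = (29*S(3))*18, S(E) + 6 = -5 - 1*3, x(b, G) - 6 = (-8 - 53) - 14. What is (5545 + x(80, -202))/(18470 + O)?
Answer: 2738/5581 ≈ 0.49059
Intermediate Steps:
x(b, G) = -69 (x(b, G) = 6 + ((-8 - 53) - 14) = 6 + (-61 - 14) = 6 - 75 = -69)
S(E) = -14 (S(E) = -6 + (-5 - 1*3) = -6 + (-5 - 3) = -6 - 8 = -14)
O = -7308 (O = (29*(-14))*18 = -406*18 = -7308)
(5545 + x(80, -202))/(18470 + O) = (5545 - 69)/(18470 - 7308) = 5476/11162 = 5476*(1/11162) = 2738/5581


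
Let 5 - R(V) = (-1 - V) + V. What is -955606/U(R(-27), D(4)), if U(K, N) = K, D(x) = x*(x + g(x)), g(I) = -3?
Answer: -477803/3 ≈ -1.5927e+5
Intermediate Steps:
R(V) = 6 (R(V) = 5 - ((-1 - V) + V) = 5 - 1*(-1) = 5 + 1 = 6)
D(x) = x*(-3 + x) (D(x) = x*(x - 3) = x*(-3 + x))
-955606/U(R(-27), D(4)) = -955606/6 = -955606*1/6 = -477803/3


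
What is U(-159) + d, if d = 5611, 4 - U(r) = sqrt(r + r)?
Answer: 5615 - I*sqrt(318) ≈ 5615.0 - 17.833*I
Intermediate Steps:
U(r) = 4 - sqrt(2)*sqrt(r) (U(r) = 4 - sqrt(r + r) = 4 - sqrt(2*r) = 4 - sqrt(2)*sqrt(r))
U(-159) + d = (4 - sqrt(2)*sqrt(-159)) + 5611 = (4 - sqrt(2)*I*sqrt(159)) + 5611 = (4 - I*sqrt(318)) + 5611 = 5615 - I*sqrt(318)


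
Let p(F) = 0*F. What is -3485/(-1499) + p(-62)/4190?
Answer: 3485/1499 ≈ 2.3249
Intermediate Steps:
p(F) = 0
-3485/(-1499) + p(-62)/4190 = -3485/(-1499) + 0/4190 = -3485*(-1/1499) + 0*(1/4190) = 3485/1499 + 0 = 3485/1499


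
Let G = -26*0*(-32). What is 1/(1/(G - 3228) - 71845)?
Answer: -3228/231915661 ≈ -1.3919e-5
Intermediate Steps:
G = 0 (G = 0*(-32) = 0)
1/(1/(G - 3228) - 71845) = 1/(1/(0 - 3228) - 71845) = 1/(1/(-3228) - 71845) = 1/(-1/3228 - 71845) = 1/(-231915661/3228) = -3228/231915661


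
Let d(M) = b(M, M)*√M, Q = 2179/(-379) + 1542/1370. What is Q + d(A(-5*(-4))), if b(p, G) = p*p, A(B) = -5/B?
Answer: -1200406/259615 + I/32 ≈ -4.6238 + 0.03125*I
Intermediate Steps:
b(p, G) = p²
Q = -1200406/259615 (Q = 2179*(-1/379) + 1542*(1/1370) = -2179/379 + 771/685 = -1200406/259615 ≈ -4.6238)
d(M) = M^(5/2) (d(M) = M²*√M = M^(5/2))
Q + d(A(-5*(-4))) = -1200406/259615 + (-5/((-5*(-4))))^(5/2) = -1200406/259615 + (-5/20)^(5/2) = -1200406/259615 + (-5*1/20)^(5/2) = -1200406/259615 + (-¼)^(5/2) = -1200406/259615 + I/32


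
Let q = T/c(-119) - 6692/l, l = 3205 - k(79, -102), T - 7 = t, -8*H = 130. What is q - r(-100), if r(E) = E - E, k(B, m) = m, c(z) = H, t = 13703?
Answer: -36358172/42991 ≈ -845.72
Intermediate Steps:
H = -65/4 (H = -1/8*130 = -65/4 ≈ -16.250)
c(z) = -65/4
T = 13710 (T = 7 + 13703 = 13710)
l = 3307 (l = 3205 - 1*(-102) = 3205 + 102 = 3307)
r(E) = 0
q = -36358172/42991 (q = 13710/(-65/4) - 6692/3307 = 13710*(-4/65) - 6692*1/3307 = -10968/13 - 6692/3307 = -36358172/42991 ≈ -845.72)
q - r(-100) = -36358172/42991 - 1*0 = -36358172/42991 + 0 = -36358172/42991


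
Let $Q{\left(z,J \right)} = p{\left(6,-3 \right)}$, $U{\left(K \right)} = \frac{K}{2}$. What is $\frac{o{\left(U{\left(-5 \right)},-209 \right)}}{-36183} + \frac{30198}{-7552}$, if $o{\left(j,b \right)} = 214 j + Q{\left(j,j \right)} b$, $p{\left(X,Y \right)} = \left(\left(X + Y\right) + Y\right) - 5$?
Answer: $- \frac{182750959}{45542336} \approx -4.0128$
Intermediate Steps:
$p{\left(X,Y \right)} = -5 + X + 2 Y$ ($p{\left(X,Y \right)} = \left(X + 2 Y\right) - 5 = -5 + X + 2 Y$)
$U{\left(K \right)} = \frac{K}{2}$ ($U{\left(K \right)} = K \frac{1}{2} = \frac{K}{2}$)
$Q{\left(z,J \right)} = -5$ ($Q{\left(z,J \right)} = -5 + 6 + 2 \left(-3\right) = -5 + 6 - 6 = -5$)
$o{\left(j,b \right)} = - 5 b + 214 j$ ($o{\left(j,b \right)} = 214 j - 5 b = - 5 b + 214 j$)
$\frac{o{\left(U{\left(-5 \right)},-209 \right)}}{-36183} + \frac{30198}{-7552} = \frac{\left(-5\right) \left(-209\right) + 214 \cdot \frac{1}{2} \left(-5\right)}{-36183} + \frac{30198}{-7552} = \left(1045 + 214 \left(- \frac{5}{2}\right)\right) \left(- \frac{1}{36183}\right) + 30198 \left(- \frac{1}{7552}\right) = \left(1045 - 535\right) \left(- \frac{1}{36183}\right) - \frac{15099}{3776} = 510 \left(- \frac{1}{36183}\right) - \frac{15099}{3776} = - \frac{170}{12061} - \frac{15099}{3776} = - \frac{182750959}{45542336}$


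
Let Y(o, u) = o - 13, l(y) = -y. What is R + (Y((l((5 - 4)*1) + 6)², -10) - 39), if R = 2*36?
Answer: 45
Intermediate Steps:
R = 72
Y(o, u) = -13 + o
R + (Y((l((5 - 4)*1) + 6)², -10) - 39) = 72 + ((-13 + (-(5 - 4) + 6)²) - 39) = 72 + ((-13 + (-1 + 6)²) - 39) = 72 + ((-13 + 5²) - 39) = 72 + ((-13 + 25) - 39) = 72 + (12 - 39) = 72 - 27 = 45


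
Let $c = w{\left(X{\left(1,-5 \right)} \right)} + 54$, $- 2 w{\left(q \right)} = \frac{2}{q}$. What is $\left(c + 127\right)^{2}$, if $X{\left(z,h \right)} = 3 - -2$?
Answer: $\frac{817216}{25} \approx 32689.0$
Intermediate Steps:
$X{\left(z,h \right)} = 5$ ($X{\left(z,h \right)} = 3 + 2 = 5$)
$w{\left(q \right)} = - \frac{1}{q}$ ($w{\left(q \right)} = - \frac{2 \frac{1}{q}}{2} = - \frac{1}{q}$)
$c = \frac{269}{5}$ ($c = - \frac{1}{5} + 54 = \frac{269}{5} \approx 53.8$)
$\left(c + 127\right)^{2} = \left(\frac{269}{5} + 127\right)^{2} = \left(\frac{904}{5}\right)^{2} = \frac{817216}{25}$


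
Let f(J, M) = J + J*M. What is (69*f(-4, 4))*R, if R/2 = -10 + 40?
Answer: -82800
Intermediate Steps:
R = 60 (R = 2*(-10 + 40) = 2*30 = 60)
(69*f(-4, 4))*R = (69*(-4*(1 + 4)))*60 = (69*(-4*5))*60 = (69*(-20))*60 = -1380*60 = -82800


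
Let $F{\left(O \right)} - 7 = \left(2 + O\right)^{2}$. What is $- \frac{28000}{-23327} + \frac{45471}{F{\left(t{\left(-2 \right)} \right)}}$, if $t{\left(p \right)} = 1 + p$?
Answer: $\frac{1060926017}{186616} \approx 5685.1$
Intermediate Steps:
$F{\left(O \right)} = 7 + \left(2 + O\right)^{2}$
$- \frac{28000}{-23327} + \frac{45471}{F{\left(t{\left(-2 \right)} \right)}} = - \frac{28000}{-23327} + \frac{45471}{7 + \left(2 + \left(1 - 2\right)\right)^{2}} = \left(-28000\right) \left(- \frac{1}{23327}\right) + \frac{45471}{7 + \left(2 - 1\right)^{2}} = \frac{28000}{23327} + \frac{45471}{7 + 1^{2}} = \frac{28000}{23327} + \frac{45471}{7 + 1} = \frac{28000}{23327} + \frac{45471}{8} = \frac{1060926017}{186616}$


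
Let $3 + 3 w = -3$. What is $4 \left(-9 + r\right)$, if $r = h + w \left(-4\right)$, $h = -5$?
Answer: $-24$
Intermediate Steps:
$w = -2$ ($w = -1 + \frac{1}{3} \left(-3\right) = -1 - 1 = -2$)
$r = 3$ ($r = -5 - -8 = -5 + 8 = 3$)
$4 \left(-9 + r\right) = 4 \left(-9 + 3\right) = 4 \left(-6\right) = -24$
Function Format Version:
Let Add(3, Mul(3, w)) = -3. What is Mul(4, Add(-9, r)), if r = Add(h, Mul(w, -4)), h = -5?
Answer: -24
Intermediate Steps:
w = -2 (w = Add(-1, Mul(Rational(1, 3), -3)) = Add(-1, -1) = -2)
r = 3 (r = Add(-5, Mul(-2, -4)) = Add(-5, 8) = 3)
Mul(4, Add(-9, r)) = Mul(4, Add(-9, 3)) = Mul(4, -6) = -24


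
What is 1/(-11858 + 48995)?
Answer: 1/37137 ≈ 2.6927e-5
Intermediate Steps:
1/(-11858 + 48995) = 1/37137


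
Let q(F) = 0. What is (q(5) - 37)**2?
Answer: 1369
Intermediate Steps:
(q(5) - 37)**2 = (0 - 37)**2 = (-37)**2 = 1369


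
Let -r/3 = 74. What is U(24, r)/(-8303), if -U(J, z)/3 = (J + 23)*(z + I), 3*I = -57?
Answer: -33981/8303 ≈ -4.0926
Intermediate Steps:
r = -222 (r = -3*74 = -222)
I = -19 (I = (⅓)*(-57) = -19)
U(J, z) = -3*(-19 + z)*(23 + J) (U(J, z) = -3*(J + 23)*(z - 19) = -3*(23 + J)*(-19 + z) = -3*(-19 + z)*(23 + J))
U(24, r)/(-8303) = (1311 - 69*(-222) + 57*24 - 3*24*(-222))/(-8303) = (1311 + 15318 + 1368 + 15984)*(-1/8303) = 33981*(-1/8303) = -33981/8303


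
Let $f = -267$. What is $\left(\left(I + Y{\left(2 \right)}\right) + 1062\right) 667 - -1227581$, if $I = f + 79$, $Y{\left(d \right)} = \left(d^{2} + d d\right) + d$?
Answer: $1817209$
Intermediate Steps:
$Y{\left(d \right)} = d + 2 d^{2}$ ($Y{\left(d \right)} = \left(d^{2} + d^{2}\right) + d = 2 d^{2} + d = d + 2 d^{2}$)
$I = -188$ ($I = -267 + 79 = -188$)
$\left(\left(I + Y{\left(2 \right)}\right) + 1062\right) 667 - -1227581 = \left(\left(-188 + 2 \left(1 + 2 \cdot 2\right)\right) + 1062\right) 667 - -1227581 = \left(\left(-188 + 2 \left(1 + 4\right)\right) + 1062\right) 667 + 1227581 = \left(\left(-188 + 2 \cdot 5\right) + 1062\right) 667 + 1227581 = \left(\left(-188 + 10\right) + 1062\right) 667 + 1227581 = \left(-178 + 1062\right) 667 + 1227581 = 884 \cdot 667 + 1227581 = 589628 + 1227581 = 1817209$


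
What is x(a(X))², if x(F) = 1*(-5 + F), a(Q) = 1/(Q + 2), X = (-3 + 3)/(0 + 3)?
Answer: 81/4 ≈ 20.250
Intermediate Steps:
X = 0 (X = 0/3 = 0*(⅓) = 0)
a(Q) = 1/(2 + Q)
x(F) = -5 + F
x(a(X))² = (-5 + 1/(2 + 0))² = (-5 + 1/2)² = (-5 + ½)² = (-9/2)² = 81/4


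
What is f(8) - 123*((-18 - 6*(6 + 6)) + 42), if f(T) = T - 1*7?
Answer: 5905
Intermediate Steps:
f(T) = -7 + T (f(T) = T - 7 = -7 + T)
f(8) - 123*((-18 - 6*(6 + 6)) + 42) = (-7 + 8) - 123*((-18 - 6*(6 + 6)) + 42) = 1 - 123*((-18 - 6*12) + 42) = 1 - 123*((-18 - 72) + 42) = 1 - 123*(-90 + 42) = 1 - 123*(-48) = 1 + 5904 = 5905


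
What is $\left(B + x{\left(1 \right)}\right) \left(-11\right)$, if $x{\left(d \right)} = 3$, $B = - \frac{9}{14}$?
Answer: $- \frac{363}{14} \approx -25.929$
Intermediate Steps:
$B = - \frac{9}{14}$ ($B = \left(-9\right) \frac{1}{14} = - \frac{9}{14} \approx -0.64286$)
$\left(B + x{\left(1 \right)}\right) \left(-11\right) = \left(- \frac{9}{14} + 3\right) \left(-11\right) = \frac{33}{14} \left(-11\right) = - \frac{363}{14}$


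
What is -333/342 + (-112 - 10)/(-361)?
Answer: -459/722 ≈ -0.63573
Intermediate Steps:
-333/342 + (-112 - 10)/(-361) = -333*1/342 - 122*(-1/361) = -37/38 + 122/361 = -459/722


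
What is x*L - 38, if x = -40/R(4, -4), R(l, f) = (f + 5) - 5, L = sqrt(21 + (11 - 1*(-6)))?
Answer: -38 + 10*sqrt(38) ≈ 23.644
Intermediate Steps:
L = sqrt(38) (L = sqrt(21 + (11 + 6)) = sqrt(21 + 17) = sqrt(38) ≈ 6.1644)
R(l, f) = f (R(l, f) = (5 + f) - 5 = f)
x = 10 (x = -40/(-4) = -40*(-1/4) = 10)
x*L - 38 = 10*sqrt(38) - 38 = -38 + 10*sqrt(38)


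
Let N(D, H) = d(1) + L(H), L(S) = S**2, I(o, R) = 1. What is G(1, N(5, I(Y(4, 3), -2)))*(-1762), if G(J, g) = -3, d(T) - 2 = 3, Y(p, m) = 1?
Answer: 5286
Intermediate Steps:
d(T) = 5 (d(T) = 2 + 3 = 5)
N(D, H) = 5 + H**2
G(1, N(5, I(Y(4, 3), -2)))*(-1762) = -3*(-1762) = 5286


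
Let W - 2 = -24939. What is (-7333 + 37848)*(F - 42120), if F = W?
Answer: -2046244355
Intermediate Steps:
W = -24937 (W = 2 - 24939 = -24937)
F = -24937
(-7333 + 37848)*(F - 42120) = (-7333 + 37848)*(-24937 - 42120) = 30515*(-67057) = -2046244355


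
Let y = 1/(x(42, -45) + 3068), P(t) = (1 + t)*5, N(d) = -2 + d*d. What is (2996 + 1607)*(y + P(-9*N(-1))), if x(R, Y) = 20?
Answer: 710707803/3088 ≈ 2.3015e+5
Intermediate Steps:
N(d) = -2 + d²
P(t) = 5 + 5*t
y = 1/3088 (y = 1/(20 + 3068) = 1/3088 ≈ 0.00032383)
(2996 + 1607)*(y + P(-9*N(-1))) = (2996 + 1607)*(1/3088 + (5 + 5*(-9*(-2 + (-1)²)))) = 4603*(1/3088 + (5 + 5*(-9*(-2 + 1)))) = 4603*(1/3088 + (5 + 5*(-9*(-1)))) = 4603*(1/3088 + (5 + 5*9)) = 4603*(1/3088 + (5 + 45)) = 4603*(1/3088 + 50) = 4603*(154401/3088) = 710707803/3088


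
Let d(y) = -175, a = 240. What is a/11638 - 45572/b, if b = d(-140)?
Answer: 265204468/1018325 ≈ 260.43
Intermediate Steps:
b = -175
a/11638 - 45572/b = 240/11638 - 45572/(-175) = 240*(1/11638) - 45572*(-1/175) = 120/5819 + 45572/175 = 265204468/1018325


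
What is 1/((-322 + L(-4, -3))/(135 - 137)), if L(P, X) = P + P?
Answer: 1/165 ≈ 0.0060606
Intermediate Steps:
L(P, X) = 2*P
1/((-322 + L(-4, -3))/(135 - 137)) = 1/((-322 + 2*(-4))/(135 - 137)) = 1/((-322 - 8)/(-2)) = 1/(-330*(-½)) = 1/165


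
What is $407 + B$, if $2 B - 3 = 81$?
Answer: $449$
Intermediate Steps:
$B = 42$ ($B = \frac{3}{2} + \frac{1}{2} \cdot 81 = \frac{3}{2} + \frac{81}{2} = 42$)
$407 + B = 407 + 42 = 449$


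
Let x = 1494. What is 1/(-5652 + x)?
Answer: -1/4158 ≈ -0.00024050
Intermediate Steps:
1/(-5652 + x) = 1/(-5652 + 1494) = 1/(-4158) = -1/4158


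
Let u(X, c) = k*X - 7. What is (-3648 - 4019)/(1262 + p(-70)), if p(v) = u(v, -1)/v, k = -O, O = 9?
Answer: -76670/12531 ≈ -6.1184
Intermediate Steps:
k = -9 (k = -1*9 = -9)
u(X, c) = -7 - 9*X (u(X, c) = -9*X - 7 = -7 - 9*X)
p(v) = (-7 - 9*v)/v
(-3648 - 4019)/(1262 + p(-70)) = (-3648 - 4019)/(1262 + (-9 - 7/(-70))) = -7667/(1262 + (-9 - 7*(-1/70))) = -7667/(1262 + (-9 + 1/10)) = -7667/(1262 - 89/10) = -7667/12531/10 = -7667*10/12531 = -76670/12531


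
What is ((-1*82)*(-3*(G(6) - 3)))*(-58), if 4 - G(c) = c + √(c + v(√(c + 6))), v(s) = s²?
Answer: 71340 + 42804*√2 ≈ 1.3187e+5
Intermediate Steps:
G(c) = 4 - c - √(6 + 2*c) (G(c) = 4 - (c + √(c + (√(c + 6))²)) = 4 - (c + √(c + (√(6 + c))²)) = 4 - (c + √(c + (6 + c))) = 4 - (c + √(6 + 2*c)) = 4 + (-c - √(6 + 2*c)) = 4 - c - √(6 + 2*c))
((-1*82)*(-3*(G(6) - 3)))*(-58) = ((-1*82)*(-3*((4 - 1*6 - √(6 + 2*6)) - 3)))*(-58) = -(-246)*((4 - 6 - √(6 + 12)) - 3)*(-58) = -(-246)*((4 - 6 - √18) - 3)*(-58) = -(-246)*((4 - 6 - 3*√2) - 3)*(-58) = -(-246)*((-2 - 3*√2) - 3)*(-58) = -(-246)*(-5 - 3*√2)*(-58) = -82*(15 + 9*√2)*(-58) = (-1230 - 738*√2)*(-58) = 71340 + 42804*√2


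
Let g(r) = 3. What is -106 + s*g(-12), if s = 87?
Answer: 155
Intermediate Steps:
-106 + s*g(-12) = -106 + 87*3 = -106 + 261 = 155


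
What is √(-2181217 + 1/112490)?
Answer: I*√27601120136009210/112490 ≈ 1476.9*I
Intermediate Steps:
√(-2181217 + 1/112490) = √(-245365100329/112490) = I*√27601120136009210/112490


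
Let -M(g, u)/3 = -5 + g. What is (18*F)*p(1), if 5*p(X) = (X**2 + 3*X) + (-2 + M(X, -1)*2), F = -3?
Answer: -1404/5 ≈ -280.80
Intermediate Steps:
M(g, u) = 15 - 3*g (M(g, u) = -3*(-5 + g) = 15 - 3*g)
p(X) = 28/5 - 3*X/5 + X**2/5 (p(X) = ((X**2 + 3*X) + (-2 + (15 - 3*X)*2))/5 = ((X**2 + 3*X) + (-2 + (30 - 6*X)))/5 = ((X**2 + 3*X) + (28 - 6*X))/5 = (28 + X**2 - 3*X)/5 = 28/5 - 3*X/5 + X**2/5)
(18*F)*p(1) = (18*(-3))*(28/5 - 3/5*1 + (1/5)*1**2) = -54*(28/5 - 3/5 + (1/5)*1) = -54*(28/5 - 3/5 + 1/5) = -54*26/5 = -1404/5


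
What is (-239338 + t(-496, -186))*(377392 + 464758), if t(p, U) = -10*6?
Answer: -201609025700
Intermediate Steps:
t(p, U) = -60
(-239338 + t(-496, -186))*(377392 + 464758) = (-239338 - 60)*(377392 + 464758) = -239398*842150 = -201609025700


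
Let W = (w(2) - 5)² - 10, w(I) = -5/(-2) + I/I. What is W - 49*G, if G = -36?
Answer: 7025/4 ≈ 1756.3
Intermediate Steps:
w(I) = 7/2 (w(I) = -5*(-½) + 1 = 5/2 + 1 = 7/2)
W = -31/4 (W = (7/2 - 5)² - 10 = (-3/2)² - 10 = 9/4 - 10 = -31/4 ≈ -7.7500)
W - 49*G = -31/4 - 49*(-36) = -31/4 + 1764 = 7025/4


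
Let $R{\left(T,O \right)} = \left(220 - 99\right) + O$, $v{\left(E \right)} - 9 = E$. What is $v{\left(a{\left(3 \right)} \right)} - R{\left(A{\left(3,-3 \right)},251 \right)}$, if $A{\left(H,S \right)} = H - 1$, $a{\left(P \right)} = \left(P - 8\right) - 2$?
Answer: $-370$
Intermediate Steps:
$a{\left(P \right)} = -10 + P$ ($a{\left(P \right)} = \left(-8 + P\right) - 2 = -10 + P$)
$A{\left(H,S \right)} = -1 + H$
$v{\left(E \right)} = 9 + E$
$R{\left(T,O \right)} = 121 + O$
$v{\left(a{\left(3 \right)} \right)} - R{\left(A{\left(3,-3 \right)},251 \right)} = \left(9 + \left(-10 + 3\right)\right) - \left(121 + 251\right) = \left(9 - 7\right) - 372 = 2 - 372 = -370$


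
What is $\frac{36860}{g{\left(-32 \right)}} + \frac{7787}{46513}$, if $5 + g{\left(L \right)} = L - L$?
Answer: $- \frac{342886049}{46513} \approx -7371.8$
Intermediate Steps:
$g{\left(L \right)} = -5$ ($g{\left(L \right)} = -5 + \left(L - L\right) = -5 + 0 = -5$)
$\frac{36860}{g{\left(-32 \right)}} + \frac{7787}{46513} = \frac{36860}{-5} + \frac{7787}{46513} = 36860 \left(- \frac{1}{5}\right) + 7787 \cdot \frac{1}{46513} = -7372 + \frac{7787}{46513} = - \frac{342886049}{46513}$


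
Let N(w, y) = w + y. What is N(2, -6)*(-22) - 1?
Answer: 87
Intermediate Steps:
N(2, -6)*(-22) - 1 = (2 - 6)*(-22) - 1 = -4*(-22) - 1 = 88 - 1 = 87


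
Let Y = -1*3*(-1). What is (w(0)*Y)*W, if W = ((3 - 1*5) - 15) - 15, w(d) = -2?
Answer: 192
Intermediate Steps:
Y = 3 (Y = -3*(-1) = 3)
W = -32 (W = ((3 - 5) - 15) - 15 = (-2 - 15) - 15 = -17 - 15 = -32)
(w(0)*Y)*W = -2*3*(-32) = -6*(-32) = 192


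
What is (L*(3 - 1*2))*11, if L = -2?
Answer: -22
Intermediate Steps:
(L*(3 - 1*2))*11 = -2*(3 - 1*2)*11 = -2*(3 - 2)*11 = -2*1*11 = -2*11 = -22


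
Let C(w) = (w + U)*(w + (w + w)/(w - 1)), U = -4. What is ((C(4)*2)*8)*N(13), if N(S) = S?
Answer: 0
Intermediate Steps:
C(w) = (-4 + w)*(w + 2*w/(-1 + w)) (C(w) = (w - 4)*(w + (w + w)/(w - 1)) = (-4 + w)*(w + (2*w)/(-1 + w)) = (-4 + w)*(w + 2*w/(-1 + w)))
((C(4)*2)*8)*N(13) = (((4*(-4 + 4**2 - 3*4)/(-1 + 4))*2)*8)*13 = (((4*(-4 + 16 - 12)/3)*2)*8)*13 = (((4*(1/3)*0)*2)*8)*13 = ((0*2)*8)*13 = (0*8)*13 = 0*13 = 0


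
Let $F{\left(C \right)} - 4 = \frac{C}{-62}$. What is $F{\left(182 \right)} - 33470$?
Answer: $- \frac{1037537}{31} \approx -33469.0$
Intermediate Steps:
$F{\left(C \right)} = 4 - \frac{C}{62}$ ($F{\left(C \right)} = 4 + \frac{C}{-62} = 4 + C \left(- \frac{1}{62}\right) = 4 - \frac{C}{62}$)
$F{\left(182 \right)} - 33470 = \left(4 - \frac{91}{31}\right) - 33470 = \frac{33}{31} - 33470 = - \frac{1037537}{31}$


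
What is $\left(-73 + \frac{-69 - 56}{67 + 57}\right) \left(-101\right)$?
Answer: $\frac{926877}{124} \approx 7474.8$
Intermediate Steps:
$\left(-73 + \frac{-69 - 56}{67 + 57}\right) \left(-101\right) = \left(-73 - \frac{125}{124}\right) \left(-101\right) = \left(- \frac{9177}{124}\right) \left(-101\right) = \frac{926877}{124}$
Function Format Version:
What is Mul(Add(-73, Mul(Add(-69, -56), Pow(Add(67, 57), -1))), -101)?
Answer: Rational(926877, 124) ≈ 7474.8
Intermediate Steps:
Mul(Add(-73, Mul(Add(-69, -56), Pow(Add(67, 57), -1))), -101) = Mul(Add(-73, Mul(-125, Pow(124, -1))), -101) = Mul(Add(-73, Mul(-125, Rational(1, 124))), -101) = Mul(Add(-73, Rational(-125, 124)), -101) = Mul(Rational(-9177, 124), -101) = Rational(926877, 124)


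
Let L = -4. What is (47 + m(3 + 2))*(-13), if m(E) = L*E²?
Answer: 689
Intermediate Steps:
m(E) = -4*E²
(47 + m(3 + 2))*(-13) = (47 - 4*(3 + 2)²)*(-13) = (47 - 4*5²)*(-13) = (47 - 4*25)*(-13) = (47 - 100)*(-13) = -53*(-13) = 689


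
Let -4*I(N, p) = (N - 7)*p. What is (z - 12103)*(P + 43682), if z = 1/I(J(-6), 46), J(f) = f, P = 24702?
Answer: -247467677280/299 ≈ -8.2765e+8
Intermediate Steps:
I(N, p) = -p*(-7 + N)/4 (I(N, p) = -(N - 7)*p/4 = -(-7 + N)*p/4 = -p*(-7 + N)/4)
z = 2/299 (z = 1/((¼)*46*(7 - 1*(-6))) = 1/((¼)*46*(7 + 6)) = 1/((¼)*46*13) = 1/(299/2) = 2/299 ≈ 0.0066890)
(z - 12103)*(P + 43682) = (2/299 - 12103)*(24702 + 43682) = -3618795/299*68384 = -247467677280/299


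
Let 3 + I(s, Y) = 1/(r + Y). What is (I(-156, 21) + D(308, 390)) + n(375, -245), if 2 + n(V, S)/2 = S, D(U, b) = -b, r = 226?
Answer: -219088/247 ≈ -887.00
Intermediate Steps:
n(V, S) = -4 + 2*S
I(s, Y) = -3 + 1/(226 + Y)
(I(-156, 21) + D(308, 390)) + n(375, -245) = ((-677 - 3*21)/(226 + 21) - 1*390) + (-4 + 2*(-245)) = ((-677 - 63)/247 - 390) + (-4 - 490) = ((1/247)*(-740) - 390) - 494 = (-740/247 - 390) - 494 = -97070/247 - 494 = -219088/247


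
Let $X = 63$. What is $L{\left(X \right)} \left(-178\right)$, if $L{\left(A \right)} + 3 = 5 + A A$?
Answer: $-706838$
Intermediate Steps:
$L{\left(A \right)} = 2 + A^{2}$ ($L{\left(A \right)} = -3 + \left(5 + A A\right) = -3 + \left(5 + A^{2}\right) = 2 + A^{2}$)
$L{\left(X \right)} \left(-178\right) = \left(2 + 63^{2}\right) \left(-178\right) = \left(2 + 3969\right) \left(-178\right) = 3971 \left(-178\right) = -706838$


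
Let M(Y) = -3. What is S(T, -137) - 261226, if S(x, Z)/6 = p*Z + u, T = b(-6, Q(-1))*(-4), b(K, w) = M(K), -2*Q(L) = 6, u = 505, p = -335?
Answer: 17174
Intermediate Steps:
Q(L) = -3 (Q(L) = -½*6 = -3)
b(K, w) = -3
T = 12 (T = -3*(-4) = 12)
S(x, Z) = 3030 - 2010*Z (S(x, Z) = 6*(-335*Z + 505) = 6*(505 - 335*Z) = 3030 - 2010*Z)
S(T, -137) - 261226 = (3030 - 2010*(-137)) - 261226 = (3030 + 275370) - 261226 = 278400 - 261226 = 17174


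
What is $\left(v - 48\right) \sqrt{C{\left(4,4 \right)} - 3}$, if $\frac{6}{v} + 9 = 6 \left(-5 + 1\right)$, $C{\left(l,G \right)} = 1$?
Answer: $- \frac{530 i \sqrt{2}}{11} \approx - 68.139 i$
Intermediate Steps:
$v = - \frac{2}{11}$ ($v = \frac{6}{-9 + 6 \left(-5 + 1\right)} = \frac{6}{-9 + 6 \left(-4\right)} = \frac{6}{-9 - 24} = \frac{6}{-33} = 6 \left(- \frac{1}{33}\right) = - \frac{2}{11} \approx -0.18182$)
$\left(v - 48\right) \sqrt{C{\left(4,4 \right)} - 3} = \left(- \frac{2}{11} - 48\right) \sqrt{1 - 3} = - \frac{530 \sqrt{-2}}{11} = - \frac{530 i \sqrt{2}}{11}$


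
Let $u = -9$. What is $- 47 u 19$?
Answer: $8037$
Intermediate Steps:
$- 47 u 19 = \left(-47\right) \left(-9\right) 19 = 423 \cdot 19 = 8037$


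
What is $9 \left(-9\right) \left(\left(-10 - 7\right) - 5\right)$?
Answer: $1782$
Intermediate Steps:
$9 \left(-9\right) \left(\left(-10 - 7\right) - 5\right) = - 81 \left(-17 - 5\right) = \left(-81\right) \left(-22\right) = 1782$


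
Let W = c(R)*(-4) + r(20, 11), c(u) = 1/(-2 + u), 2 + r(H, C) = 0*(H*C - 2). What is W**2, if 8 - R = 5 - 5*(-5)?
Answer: 121/36 ≈ 3.3611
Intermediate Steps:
r(H, C) = -2 (r(H, C) = -2 + 0*(H*C - 2) = -2 + 0*(C*H - 2) = -2 + 0*(-2 + C*H) = -2 + 0 = -2)
R = -22 (R = 8 - (5 - 5*(-5)) = 8 - (5 + 25) = 8 - 1*30 = 8 - 30 = -22)
W = -11/6 (W = -4/(-2 - 22) - 2 = -4/(-24) - 2 = -1/24*(-4) - 2 = 1/6 - 2 = -11/6 ≈ -1.8333)
W**2 = (-11/6)**2 = 121/36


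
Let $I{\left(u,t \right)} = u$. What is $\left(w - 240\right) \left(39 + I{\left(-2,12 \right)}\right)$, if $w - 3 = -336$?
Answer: $-21201$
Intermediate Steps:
$w = -333$ ($w = 3 - 336 = -333$)
$\left(w - 240\right) \left(39 + I{\left(-2,12 \right)}\right) = \left(-333 - 240\right) \left(39 - 2\right) = \left(-573\right) 37 = -21201$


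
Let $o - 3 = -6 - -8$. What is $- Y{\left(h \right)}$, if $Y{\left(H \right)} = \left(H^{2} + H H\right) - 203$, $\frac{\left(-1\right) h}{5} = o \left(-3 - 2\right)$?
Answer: $-31047$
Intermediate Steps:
$o = 5$ ($o = 3 - -2 = 3 + \left(-6 + 8\right) = 3 + 2 = 5$)
$h = 125$ ($h = - 5 \cdot 5 \left(-3 - 2\right) = - 5 \cdot 5 \left(-5\right) = \left(-5\right) \left(-25\right) = 125$)
$Y{\left(H \right)} = -203 + 2 H^{2}$ ($Y{\left(H \right)} = \left(H^{2} + H^{2}\right) - 203 = 2 H^{2} - 203 = -203 + 2 H^{2}$)
$- Y{\left(h \right)} = - (-203 + 2 \cdot 125^{2}) = - (-203 + 2 \cdot 15625) = - (-203 + 31250) = \left(-1\right) 31047 = -31047$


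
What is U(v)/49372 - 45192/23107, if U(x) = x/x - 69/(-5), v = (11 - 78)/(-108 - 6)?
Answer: -796741943/407442430 ≈ -1.9555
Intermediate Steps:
v = 67/114 (v = -67/(-114) = -67*(-1/114) = 67/114 ≈ 0.58772)
U(x) = 74/5 (U(x) = 1 - 69*(-1/5) = 1 + 69/5 = 74/5)
U(v)/49372 - 45192/23107 = (74/5)/49372 - 45192/23107 = (74/5)*(1/49372) - 45192*1/23107 = 37/123430 - 6456/3301 = -796741943/407442430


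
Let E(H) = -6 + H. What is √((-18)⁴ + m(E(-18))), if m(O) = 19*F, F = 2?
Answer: √105014 ≈ 324.06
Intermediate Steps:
m(O) = 38 (m(O) = 19*2 = 38)
√((-18)⁴ + m(E(-18))) = √((-18)⁴ + 38) = √(104976 + 38) = √105014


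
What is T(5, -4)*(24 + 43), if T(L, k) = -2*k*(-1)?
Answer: -536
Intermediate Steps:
T(L, k) = 2*k
T(5, -4)*(24 + 43) = (2*(-4))*(24 + 43) = -8*67 = -536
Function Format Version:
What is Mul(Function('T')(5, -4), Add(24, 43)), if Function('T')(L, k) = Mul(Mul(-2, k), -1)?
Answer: -536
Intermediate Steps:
Function('T')(L, k) = Mul(2, k)
Mul(Function('T')(5, -4), Add(24, 43)) = Mul(Mul(2, -4), Add(24, 43)) = Mul(-8, 67) = -536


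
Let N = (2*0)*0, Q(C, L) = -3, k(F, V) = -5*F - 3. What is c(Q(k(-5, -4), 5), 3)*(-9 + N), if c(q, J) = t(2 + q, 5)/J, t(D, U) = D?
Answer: 3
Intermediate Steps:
k(F, V) = -3 - 5*F
c(q, J) = (2 + q)/J
N = 0 (N = 0*0 = 0)
c(Q(k(-5, -4), 5), 3)*(-9 + N) = ((2 - 3)/3)*(-9 + 0) = ((⅓)*(-1))*(-9) = -⅓*(-9) = 3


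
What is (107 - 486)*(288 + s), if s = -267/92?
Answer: -9940791/92 ≈ -1.0805e+5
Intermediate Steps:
s = -267/92 (s = -267*1/92 = -267/92 ≈ -2.9022)
(107 - 486)*(288 + s) = (107 - 486)*(288 - 267/92) = -379*26229/92 = -9940791/92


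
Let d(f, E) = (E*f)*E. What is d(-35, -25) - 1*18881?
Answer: -40756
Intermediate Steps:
d(f, E) = f*E²
d(-35, -25) - 1*18881 = -35*(-25)² - 1*18881 = -35*625 - 18881 = -21875 - 18881 = -40756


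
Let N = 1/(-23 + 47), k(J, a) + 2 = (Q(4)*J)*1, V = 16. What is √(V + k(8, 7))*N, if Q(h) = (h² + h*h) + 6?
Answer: √318/24 ≈ 0.74302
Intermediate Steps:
Q(h) = 6 + 2*h² (Q(h) = (h² + h²) + 6 = 2*h² + 6 = 6 + 2*h²)
k(J, a) = -2 + 38*J (k(J, a) = -2 + ((6 + 2*4²)*J)*1 = -2 + ((6 + 2*16)*J)*1 = -2 + ((6 + 32)*J)*1 = -2 + (38*J)*1 = -2 + 38*J)
N = 1/24 ≈ 0.041667
√(V + k(8, 7))*N = √(16 + (-2 + 38*8))*(1/24) = √(16 + (-2 + 304))*(1/24) = √(16 + 302)*(1/24) = √318*(1/24) = √318/24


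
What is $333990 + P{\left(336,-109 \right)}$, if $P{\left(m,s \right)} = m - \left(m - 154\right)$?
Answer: $334144$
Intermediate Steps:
$P{\left(m,s \right)} = 154$ ($P{\left(m,s \right)} = m - \left(-154 + m\right) = 154$)
$333990 + P{\left(336,-109 \right)} = 333990 + 154 = 334144$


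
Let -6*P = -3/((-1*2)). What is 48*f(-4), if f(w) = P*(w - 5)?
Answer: 108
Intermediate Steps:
P = -1/4 (P = -(-1)/(2*((-1*2))) = -(-1)/(2*(-2)) = -(-1)*(-1)/(2*2) = -1/6*3/2 = -1/4 ≈ -0.25000)
f(w) = 5/4 - w/4 (f(w) = -(w - 5)/4 = -(-5 + w)/4 = 5/4 - w/4)
48*f(-4) = 48*(5/4 - 1/4*(-4)) = 48*(5/4 + 1) = 48*(9/4) = 108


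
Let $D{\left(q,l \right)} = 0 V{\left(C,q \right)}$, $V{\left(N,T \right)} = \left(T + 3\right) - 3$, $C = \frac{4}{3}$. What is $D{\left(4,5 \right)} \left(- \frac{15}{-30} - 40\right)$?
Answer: $0$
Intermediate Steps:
$C = \frac{4}{3}$ ($C = 4 \cdot \frac{1}{3} = \frac{4}{3} \approx 1.3333$)
$V{\left(N,T \right)} = T$ ($V{\left(N,T \right)} = \left(3 + T\right) - 3 = T$)
$D{\left(q,l \right)} = 0$ ($D{\left(q,l \right)} = 0 q = 0$)
$D{\left(4,5 \right)} \left(- \frac{15}{-30} - 40\right) = 0 \left(- \frac{15}{-30} - 40\right) = 0 \left(\left(-15\right) \left(- \frac{1}{30}\right) - 40\right) = 0 \left(\frac{1}{2} - 40\right) = 0 \left(- \frac{79}{2}\right) = 0$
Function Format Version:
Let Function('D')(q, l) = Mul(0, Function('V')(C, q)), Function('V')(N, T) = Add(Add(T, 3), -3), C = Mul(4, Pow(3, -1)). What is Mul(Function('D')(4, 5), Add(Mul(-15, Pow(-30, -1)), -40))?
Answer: 0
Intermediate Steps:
C = Rational(4, 3) (C = Mul(4, Rational(1, 3)) = Rational(4, 3) ≈ 1.3333)
Function('V')(N, T) = T (Function('V')(N, T) = Add(Add(3, T), -3) = T)
Function('D')(q, l) = 0 (Function('D')(q, l) = Mul(0, q) = 0)
Mul(Function('D')(4, 5), Add(Mul(-15, Pow(-30, -1)), -40)) = Mul(0, Add(Mul(-15, Pow(-30, -1)), -40)) = Mul(0, Add(Mul(-15, Rational(-1, 30)), -40)) = Mul(0, Add(Rational(1, 2), -40)) = Mul(0, Rational(-79, 2)) = 0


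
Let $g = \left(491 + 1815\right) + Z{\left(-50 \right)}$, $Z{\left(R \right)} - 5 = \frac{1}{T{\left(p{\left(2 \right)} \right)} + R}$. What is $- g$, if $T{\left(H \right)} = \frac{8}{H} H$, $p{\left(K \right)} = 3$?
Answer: $- \frac{97061}{42} \approx -2311.0$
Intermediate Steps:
$T{\left(H \right)} = 8$
$Z{\left(R \right)} = 5 + \frac{1}{8 + R}$
$g = \frac{97061}{42}$ ($g = \left(491 + 1815\right) + \frac{41 + 5 \left(-50\right)}{8 - 50} = 2306 + \frac{41 - 250}{-42} = 2306 - - \frac{209}{42} = 2306 + \frac{209}{42} = \frac{97061}{42} \approx 2311.0$)
$- g = \left(-1\right) \frac{97061}{42} = - \frac{97061}{42}$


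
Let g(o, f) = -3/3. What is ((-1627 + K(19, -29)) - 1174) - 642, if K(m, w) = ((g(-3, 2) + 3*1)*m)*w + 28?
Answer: -4517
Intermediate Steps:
g(o, f) = -1 (g(o, f) = -3*⅓ = -1)
K(m, w) = 28 + 2*m*w (K(m, w) = ((-1 + 3*1)*m)*w + 28 = ((-1 + 3)*m)*w + 28 = (2*m)*w + 28 = 2*m*w + 28 = 28 + 2*m*w)
((-1627 + K(19, -29)) - 1174) - 642 = ((-1627 + (28 + 2*19*(-29))) - 1174) - 642 = ((-1627 + (28 - 1102)) - 1174) - 642 = ((-1627 - 1074) - 1174) - 642 = (-2701 - 1174) - 642 = -3875 - 642 = -4517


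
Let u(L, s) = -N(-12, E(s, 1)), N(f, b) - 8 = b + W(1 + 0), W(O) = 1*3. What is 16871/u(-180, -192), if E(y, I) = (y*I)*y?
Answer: -16871/36875 ≈ -0.45752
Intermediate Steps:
W(O) = 3
E(y, I) = I*y² (E(y, I) = (I*y)*y = I*y²)
N(f, b) = 11 + b (N(f, b) = 8 + (b + 3) = 8 + (3 + b) = 11 + b)
u(L, s) = -11 - s² (u(L, s) = -(11 + 1*s²) = -(11 + s²) = -11 - s²)
16871/u(-180, -192) = 16871/(-11 - 1*(-192)²) = 16871/(-11 - 1*36864) = 16871/(-11 - 36864) = 16871/(-36875) = 16871*(-1/36875) = -16871/36875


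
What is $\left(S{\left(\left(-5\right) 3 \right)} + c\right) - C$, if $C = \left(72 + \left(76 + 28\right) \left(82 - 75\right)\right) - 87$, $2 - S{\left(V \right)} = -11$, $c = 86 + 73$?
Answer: $-541$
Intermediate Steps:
$c = 159$
$S{\left(V \right)} = 13$ ($S{\left(V \right)} = 2 - -11 = 2 + 11 = 13$)
$C = 713$ ($C = \left(72 + 104 \cdot 7\right) - 87 = \left(72 + 728\right) - 87 = 800 - 87 = 713$)
$\left(S{\left(\left(-5\right) 3 \right)} + c\right) - C = \left(13 + 159\right) - 713 = 172 - 713 = -541$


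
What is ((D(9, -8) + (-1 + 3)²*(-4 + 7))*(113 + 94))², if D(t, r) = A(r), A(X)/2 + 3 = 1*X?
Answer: 4284900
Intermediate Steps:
A(X) = -6 + 2*X (A(X) = -6 + 2*(1*X) = -6 + 2*X)
D(t, r) = -6 + 2*r
((D(9, -8) + (-1 + 3)²*(-4 + 7))*(113 + 94))² = (((-6 + 2*(-8)) + (-1 + 3)²*(-4 + 7))*(113 + 94))² = (((-6 - 16) + 2²*3)*207)² = ((-22 + 4*3)*207)² = ((-22 + 12)*207)² = (-10*207)² = (-2070)² = 4284900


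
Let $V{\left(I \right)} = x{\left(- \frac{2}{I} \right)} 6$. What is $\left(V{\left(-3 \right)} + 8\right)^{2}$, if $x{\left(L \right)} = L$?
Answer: $144$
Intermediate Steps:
$V{\left(I \right)} = - \frac{12}{I}$ ($V{\left(I \right)} = - \frac{2}{I} 6 = - \frac{12}{I}$)
$\left(V{\left(-3 \right)} + 8\right)^{2} = \left(- \frac{12}{-3} + 8\right)^{2} = \left(\left(-12\right) \left(- \frac{1}{3}\right) + 8\right)^{2} = \left(4 + 8\right)^{2} = 12^{2} = 144$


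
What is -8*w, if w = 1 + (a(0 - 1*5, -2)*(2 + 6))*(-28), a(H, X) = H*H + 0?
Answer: 44792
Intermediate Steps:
a(H, X) = H² (a(H, X) = H² + 0 = H²)
w = -5599 (w = 1 + ((0 - 1*5)²*(2 + 6))*(-28) = 1 + ((0 - 5)²*8)*(-28) = 1 + ((-5)²*8)*(-28) = 1 + (25*8)*(-28) = 1 + 200*(-28) = 1 - 5600 = -5599)
-8*w = -8*(-5599) = 44792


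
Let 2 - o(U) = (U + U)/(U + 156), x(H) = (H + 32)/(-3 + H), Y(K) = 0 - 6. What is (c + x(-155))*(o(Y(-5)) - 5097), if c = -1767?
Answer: 35545091499/3950 ≈ 8.9988e+6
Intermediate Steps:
Y(K) = -6
x(H) = (32 + H)/(-3 + H)
o(U) = 2 - 2*U/(156 + U) (o(U) = 2 - (U + U)/(U + 156) = 2 - 2*U/(156 + U))
(c + x(-155))*(o(Y(-5)) - 5097) = (-1767 + (32 - 155)/(-3 - 155))*(312/(156 - 6) - 5097) = (-1767 - 123/(-158))*(312/150 - 5097) = (-1767 - 1/158*(-123))*(312*(1/150) - 5097) = (-1767 + 123/158)*(52/25 - 5097) = -279063/158*(-127373/25) = 35545091499/3950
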